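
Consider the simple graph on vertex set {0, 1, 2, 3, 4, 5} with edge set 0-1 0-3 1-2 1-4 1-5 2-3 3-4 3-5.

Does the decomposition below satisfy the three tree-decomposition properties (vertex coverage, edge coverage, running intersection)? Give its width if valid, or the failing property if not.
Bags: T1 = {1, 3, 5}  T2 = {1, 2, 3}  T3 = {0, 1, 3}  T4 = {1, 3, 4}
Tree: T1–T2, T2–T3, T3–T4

Vertex coverage: the bags together contain {0, 1, 2, 3, 4, 5}, the full vertex set. Edge coverage: each edge of G has both endpoints in at least one bag. Running intersection: for every vertex, the bags containing it form a connected subtree. All three properties hold, so this is a valid tree decomposition of width max|bag| − 1 = 2, and hence tw(G) ≤ 2.

Yes; width 2.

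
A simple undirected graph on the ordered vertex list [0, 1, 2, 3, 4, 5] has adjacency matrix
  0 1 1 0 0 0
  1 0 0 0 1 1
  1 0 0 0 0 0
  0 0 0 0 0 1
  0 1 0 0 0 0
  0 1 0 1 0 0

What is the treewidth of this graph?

A width-1 tree decomposition is:
Bags: B1 = {0, 1}  B2 = {0, 2}  B3 = {1, 5}  B4 = {3, 5}  B5 = {1, 4}
Tree: B1–B2, B1–B3, B3–B4, B1–B5
Each bag holds 2 vertices, so the decomposition has width 1, which upper-bounds the treewidth. Since G has at least one edge (e.g. 1–0), it is not an edgeless graph, so tw(G) ≥ 1. Hence tw(G) = 1 exactly.

1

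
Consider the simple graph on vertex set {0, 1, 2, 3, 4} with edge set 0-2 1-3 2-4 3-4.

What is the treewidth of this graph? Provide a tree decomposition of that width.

Treewidth 1.
One optimal decomposition is:
Bags: B1 = {1, 3}  B2 = {3, 4}  B3 = {2, 4}  B4 = {0, 2}
Tree: B1–B2, B2–B3, B3–B4

Every bag has size at most 2, so the width is 2 − 1 = 1 and tw(G) ≤ 1. Any graph with an edge has treewidth ≥ 1, and G has the edge 1–3. Therefore the treewidth is 1.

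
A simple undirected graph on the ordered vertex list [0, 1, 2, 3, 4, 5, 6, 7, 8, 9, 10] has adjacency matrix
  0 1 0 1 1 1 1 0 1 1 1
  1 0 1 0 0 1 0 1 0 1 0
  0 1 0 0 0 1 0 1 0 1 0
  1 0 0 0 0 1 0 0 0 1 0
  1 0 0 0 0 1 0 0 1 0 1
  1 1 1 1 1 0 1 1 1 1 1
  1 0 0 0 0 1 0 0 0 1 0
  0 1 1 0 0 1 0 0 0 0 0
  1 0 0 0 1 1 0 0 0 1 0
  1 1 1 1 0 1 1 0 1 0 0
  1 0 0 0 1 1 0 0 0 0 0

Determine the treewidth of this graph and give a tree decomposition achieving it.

Treewidth 3.
Bags: B1 = {0, 5, 6, 9}  B2 = {0, 5, 8, 9}  B3 = {0, 1, 5, 9}  B4 = {1, 2, 5, 9}  B5 = {0, 3, 5, 9}  B6 = {0, 4, 5, 8}  B7 = {0, 4, 5, 10}  B8 = {1, 2, 5, 7}
Tree: B1–B2, B2–B3, B3–B4, B1–B5, B2–B6, B6–B7, B4–B8

The largest bag has 4 vertices, giving width 3; this decomposition certifies tw(G) ≤ 3. On the other hand G contains the 4-clique {0, 5, 8, 9}. A clique must lie in a single bag of any decomposition, so no decomposition can have width below 3. Therefore the treewidth is 3.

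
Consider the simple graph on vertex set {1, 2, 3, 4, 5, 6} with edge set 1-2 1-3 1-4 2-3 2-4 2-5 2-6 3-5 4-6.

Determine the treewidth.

A width-2 tree decomposition is:
Bags: B1 = {1, 2, 3}  B2 = {2, 3, 5}  B3 = {1, 2, 4}  B4 = {2, 4, 6}
Tree: B1–B2, B1–B3, B3–B4
The largest bag has 3 vertices, giving width 2; this decomposition certifies tw(G) ≤ 2. On the other hand G contains the 3-clique {1, 2, 3}. A clique must lie in a single bag of any decomposition, so no decomposition can have width below 2. The upper and lower bounds meet at 2, so that is the treewidth.

2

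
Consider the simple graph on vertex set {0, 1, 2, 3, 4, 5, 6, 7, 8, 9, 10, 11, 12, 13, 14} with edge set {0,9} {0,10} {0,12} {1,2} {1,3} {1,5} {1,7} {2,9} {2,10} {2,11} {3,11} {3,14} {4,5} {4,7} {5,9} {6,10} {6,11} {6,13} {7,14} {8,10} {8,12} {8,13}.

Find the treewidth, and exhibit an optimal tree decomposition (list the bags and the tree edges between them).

Treewidth 3.
One such decomposition:
Bags: B1 = {3, 4, 7, 14}  B2 = {1, 3, 4, 7}  B3 = {1, 3, 4, 5}  B4 = {1, 3, 5, 11}  B5 = {1, 2, 5, 11}  B6 = {2, 5, 9, 11}  B7 = {2, 6, 9, 11}  B8 = {2, 6, 9, 10}  B9 = {0, 6, 9, 10}  B10 = {0, 6, 10, 13}  B11 = {0, 8, 10, 13}  B12 = {0, 8, 12, 13}
Tree: B1–B2, B2–B3, B3–B4, B4–B5, B5–B6, B6–B7, B7–B8, B8–B9, B9–B10, B10–B11, B11–B12

Each bag holds 4 vertices, so the decomposition has width 3, which upper-bounds the treewidth. For the lower bound: the 4 vertex sets {4,7,14}, {3}, {1}, {2,5,9,11} are disjoint, each induces a connected subgraph, and every pair is joined by at least one edge of G. Contracting each set to a single vertex therefore yields K_{4} as a minor, and since treewidth is minor-monotone, tw(G) ≥ tw(K_{4}) = 3. Hence tw(G) = 3 exactly.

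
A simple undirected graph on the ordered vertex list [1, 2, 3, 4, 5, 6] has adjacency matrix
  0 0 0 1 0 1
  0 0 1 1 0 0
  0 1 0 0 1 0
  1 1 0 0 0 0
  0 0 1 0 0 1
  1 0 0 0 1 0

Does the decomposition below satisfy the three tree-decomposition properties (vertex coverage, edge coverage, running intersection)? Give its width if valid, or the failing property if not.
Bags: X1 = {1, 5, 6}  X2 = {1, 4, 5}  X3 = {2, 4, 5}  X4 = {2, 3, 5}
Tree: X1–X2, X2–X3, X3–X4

Yes; width 2.

Checking the three conditions: (i) the bags cover all of {1, 2, 3, 4, 5, 6}; (ii) for each edge, some bag contains both endpoints; (iii) the bags containing any fixed vertex form a subtree. All hold, so the decomposition is valid with width 3 − 1 = 2.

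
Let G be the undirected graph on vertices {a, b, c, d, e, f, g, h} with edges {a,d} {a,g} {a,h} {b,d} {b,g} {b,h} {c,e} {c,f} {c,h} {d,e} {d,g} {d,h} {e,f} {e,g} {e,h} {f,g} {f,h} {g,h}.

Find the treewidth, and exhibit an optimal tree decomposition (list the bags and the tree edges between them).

Each bag holds 4 vertices, so the decomposition has width 3, which upper-bounds the treewidth. Conversely, {d, e, g, h} is a clique of size 4, and the vertices of any clique must share a bag in every tree decomposition; so some bag has ≥ 4 vertices and tw(G) ≥ 3. The upper and lower bounds meet at 3, so that is the treewidth.

Treewidth 3.
One such decomposition:
Bags: B1 = {d, e, g, h}  B2 = {e, f, g, h}  B3 = {c, e, f, h}  B4 = {a, d, g, h}  B5 = {b, d, g, h}
Tree: B1–B2, B2–B3, B1–B4, B1–B5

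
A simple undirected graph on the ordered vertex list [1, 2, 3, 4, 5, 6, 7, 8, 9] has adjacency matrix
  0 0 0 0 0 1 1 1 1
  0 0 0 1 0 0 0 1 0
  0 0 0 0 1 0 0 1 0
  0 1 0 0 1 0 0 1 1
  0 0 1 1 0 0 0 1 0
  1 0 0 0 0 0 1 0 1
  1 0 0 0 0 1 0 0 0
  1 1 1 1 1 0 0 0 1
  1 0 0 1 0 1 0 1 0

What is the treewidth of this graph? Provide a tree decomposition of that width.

The largest bag has 3 vertices, giving width 2; this decomposition certifies tw(G) ≤ 2. On the other hand G contains the 3-clique {1, 8, 9}. A clique must lie in a single bag of any decomposition, so no decomposition can have width below 2. The upper and lower bounds meet at 2, so that is the treewidth.

Treewidth 2.
Bags: B1 = {4, 8, 9}  B2 = {2, 4, 8}  B3 = {1, 8, 9}  B4 = {4, 5, 8}  B5 = {3, 5, 8}  B6 = {1, 6, 9}  B7 = {1, 6, 7}
Tree: B1–B2, B1–B3, B2–B4, B4–B5, B3–B6, B6–B7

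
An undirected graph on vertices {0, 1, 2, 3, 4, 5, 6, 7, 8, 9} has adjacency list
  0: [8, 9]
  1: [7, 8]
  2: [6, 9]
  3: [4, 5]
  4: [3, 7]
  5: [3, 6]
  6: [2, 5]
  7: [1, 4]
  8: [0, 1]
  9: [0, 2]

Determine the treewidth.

A width-2 tree decomposition is:
Bags: B1 = {1, 7, 8}  B2 = {4, 7, 8}  B3 = {3, 4, 8}  B4 = {3, 5, 8}  B5 = {5, 6, 8}  B6 = {2, 6, 8}  B7 = {2, 8, 9}  B8 = {0, 8, 9}
Tree: B1–B2, B2–B3, B3–B4, B4–B5, B5–B6, B6–B7, B7–B8
Every bag has size at most 3, so the width is 3 − 1 = 2 and tw(G) ≤ 2. Since 8–1–7–4–3–5–6–2–9–0–8 is a cycle in G, G is not acyclic. Forests are exactly the graphs of treewidth ≤ 1, so tw(G) ≥ 2. The upper and lower bounds meet at 2, so that is the treewidth.

2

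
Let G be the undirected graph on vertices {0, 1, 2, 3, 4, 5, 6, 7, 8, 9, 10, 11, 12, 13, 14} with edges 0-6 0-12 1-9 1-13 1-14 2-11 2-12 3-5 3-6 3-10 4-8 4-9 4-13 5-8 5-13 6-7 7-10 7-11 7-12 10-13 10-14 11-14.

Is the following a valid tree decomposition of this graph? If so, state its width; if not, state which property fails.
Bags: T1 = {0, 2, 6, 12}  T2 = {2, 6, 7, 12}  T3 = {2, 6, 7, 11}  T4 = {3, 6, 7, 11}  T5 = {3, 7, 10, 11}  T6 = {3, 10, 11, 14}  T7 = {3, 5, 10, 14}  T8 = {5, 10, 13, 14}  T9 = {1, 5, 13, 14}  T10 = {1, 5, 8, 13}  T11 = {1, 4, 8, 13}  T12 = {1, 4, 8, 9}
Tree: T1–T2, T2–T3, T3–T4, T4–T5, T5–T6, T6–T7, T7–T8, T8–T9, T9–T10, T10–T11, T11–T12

Vertex coverage: the bags together contain {0, 1, 2, 3, 4, 5, 6, 7, 8, 9, 10, 11, 12, 13, 14}, the full vertex set. Edge coverage: each edge of G has both endpoints in at least one bag. Running intersection: for every vertex, the bags containing it form a connected subtree. All three properties hold, so this is a valid tree decomposition of width max|bag| − 1 = 3, and hence tw(G) ≤ 3.

Yes; width 3.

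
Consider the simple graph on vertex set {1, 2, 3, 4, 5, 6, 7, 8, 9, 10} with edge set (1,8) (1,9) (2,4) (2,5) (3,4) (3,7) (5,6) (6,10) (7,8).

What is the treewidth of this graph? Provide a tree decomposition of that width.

The largest bag has 2 vertices, giving width 1; this decomposition certifies tw(G) ≤ 1. Any graph with an edge has treewidth ≥ 1, and G has the edge 9–1. The upper and lower bounds meet at 1, so that is the treewidth.

Treewidth 1.
One such decomposition:
Bags: B1 = {1, 9}  B2 = {1, 8}  B3 = {7, 8}  B4 = {3, 7}  B5 = {3, 4}  B6 = {2, 4}  B7 = {2, 5}  B8 = {5, 6}  B9 = {6, 10}
Tree: B1–B2, B2–B3, B3–B4, B4–B5, B5–B6, B6–B7, B7–B8, B8–B9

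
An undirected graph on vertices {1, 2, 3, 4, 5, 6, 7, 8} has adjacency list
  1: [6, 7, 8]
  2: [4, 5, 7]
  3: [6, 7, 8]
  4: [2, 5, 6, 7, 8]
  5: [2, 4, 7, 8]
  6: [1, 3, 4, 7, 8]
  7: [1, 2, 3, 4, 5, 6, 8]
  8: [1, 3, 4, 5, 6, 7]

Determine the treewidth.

3

A width-3 tree decomposition is:
Bags: B1 = {4, 6, 7, 8}  B2 = {4, 5, 7, 8}  B3 = {3, 6, 7, 8}  B4 = {1, 6, 7, 8}  B5 = {2, 4, 5, 7}
Tree: B1–B2, B1–B3, B1–B4, B2–B5
The largest bag has 4 vertices, giving width 3; this decomposition certifies tw(G) ≤ 3. For the lower bound, the 4 vertices {4, 5, 7, 8} are pairwise adjacent, and any tree decomposition puts a clique entirely inside one bag — forcing width ≥ 3. The upper and lower bounds meet at 3, so that is the treewidth.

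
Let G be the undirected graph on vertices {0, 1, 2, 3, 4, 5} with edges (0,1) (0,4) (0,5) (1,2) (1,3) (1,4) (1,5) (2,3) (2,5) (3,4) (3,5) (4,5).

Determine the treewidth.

A width-3 tree decomposition is:
Bags: B1 = {1, 2, 3, 5}  B2 = {1, 3, 4, 5}  B3 = {0, 1, 4, 5}
Tree: B1–B2, B2–B3
The largest bag has 4 vertices, giving width 3; this decomposition certifies tw(G) ≤ 3. For the lower bound, the 4 vertices {0, 1, 4, 5} are pairwise adjacent, and any tree decomposition puts a clique entirely inside one bag — forcing width ≥ 3. Combining the bounds, tw(G) = 3.

3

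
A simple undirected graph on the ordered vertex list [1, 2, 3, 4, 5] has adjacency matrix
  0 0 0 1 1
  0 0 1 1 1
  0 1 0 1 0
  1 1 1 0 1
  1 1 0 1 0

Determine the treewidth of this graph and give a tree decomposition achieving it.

Treewidth 2.
Bags: B1 = {2, 4, 5}  B2 = {2, 3, 4}  B3 = {1, 4, 5}
Tree: B1–B2, B1–B3

Each bag holds 3 vertices, so the decomposition has width 2, which upper-bounds the treewidth. Conversely, {1, 4, 5} is a clique of size 3, and the vertices of any clique must share a bag in every tree decomposition; so some bag has ≥ 3 vertices and tw(G) ≥ 2. Therefore the treewidth is 2.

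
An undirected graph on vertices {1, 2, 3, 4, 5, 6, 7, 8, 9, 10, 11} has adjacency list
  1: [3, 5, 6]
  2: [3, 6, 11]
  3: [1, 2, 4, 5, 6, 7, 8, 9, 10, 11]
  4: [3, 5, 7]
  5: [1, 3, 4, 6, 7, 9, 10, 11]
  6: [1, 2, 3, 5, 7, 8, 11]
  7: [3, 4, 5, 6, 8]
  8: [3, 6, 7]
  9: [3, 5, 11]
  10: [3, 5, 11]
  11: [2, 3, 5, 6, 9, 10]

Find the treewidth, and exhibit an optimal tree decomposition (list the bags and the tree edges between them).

Treewidth 3.
One optimal decomposition is:
Bags: B1 = {3, 5, 6, 11}  B2 = {3, 5, 9, 11}  B3 = {2, 3, 6, 11}  B4 = {3, 5, 6, 7}  B5 = {3, 5, 10, 11}  B6 = {3, 6, 7, 8}  B7 = {1, 3, 5, 6}  B8 = {3, 4, 5, 7}
Tree: B1–B2, B1–B3, B1–B4, B1–B5, B4–B6, B1–B7, B4–B8

Each bag holds 4 vertices, so the decomposition has width 3, which upper-bounds the treewidth. On the other hand G contains the 4-clique {3, 6, 7, 8}. A clique must lie in a single bag of any decomposition, so no decomposition can have width below 3. The upper and lower bounds meet at 3, so that is the treewidth.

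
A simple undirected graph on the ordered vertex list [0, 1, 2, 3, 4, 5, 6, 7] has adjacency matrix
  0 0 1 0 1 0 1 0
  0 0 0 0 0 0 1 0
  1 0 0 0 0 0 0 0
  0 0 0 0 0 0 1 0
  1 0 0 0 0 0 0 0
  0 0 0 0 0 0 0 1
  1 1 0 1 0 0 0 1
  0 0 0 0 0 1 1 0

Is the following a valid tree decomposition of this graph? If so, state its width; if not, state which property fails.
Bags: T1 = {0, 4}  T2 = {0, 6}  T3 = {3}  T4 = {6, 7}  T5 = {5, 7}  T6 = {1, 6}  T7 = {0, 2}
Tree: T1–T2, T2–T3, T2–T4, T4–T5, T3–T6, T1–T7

A tree decomposition must satisfy three properties: every vertex lies in some bag; for every edge, both endpoints lie together in some bag; and for every vertex, the bags containing it form a connected subtree. Here edge (6,3) lies in no bag, so the decomposition is invalid.

No — edge (6,3) lies in no bag.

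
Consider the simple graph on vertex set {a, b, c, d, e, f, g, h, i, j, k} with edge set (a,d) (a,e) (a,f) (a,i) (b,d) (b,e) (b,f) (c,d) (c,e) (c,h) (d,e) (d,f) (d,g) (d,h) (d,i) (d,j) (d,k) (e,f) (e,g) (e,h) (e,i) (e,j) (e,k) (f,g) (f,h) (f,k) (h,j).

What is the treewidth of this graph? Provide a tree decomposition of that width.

Every bag has size at most 4, so the width is 4 − 1 = 3 and tw(G) ≤ 3. On the other hand G contains the 4-clique {d, e, h, j}. A clique must lie in a single bag of any decomposition, so no decomposition can have width below 3. Therefore the treewidth is 3.

Treewidth 3.
One optimal decomposition is:
Bags: B1 = {d, e, f, h}  B2 = {a, d, e, f}  B3 = {d, e, h, j}  B4 = {d, e, f, k}  B5 = {a, d, e, i}  B6 = {c, d, e, h}  B7 = {b, d, e, f}  B8 = {d, e, f, g}
Tree: B1–B2, B1–B3, B2–B4, B2–B5, B1–B6, B1–B7, B7–B8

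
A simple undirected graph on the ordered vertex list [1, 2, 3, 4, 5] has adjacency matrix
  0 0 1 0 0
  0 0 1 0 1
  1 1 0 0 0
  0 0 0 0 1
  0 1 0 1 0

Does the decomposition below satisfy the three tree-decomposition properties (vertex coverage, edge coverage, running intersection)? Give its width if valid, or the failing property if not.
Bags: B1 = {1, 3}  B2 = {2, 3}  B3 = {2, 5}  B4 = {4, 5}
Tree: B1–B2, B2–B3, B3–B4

Yes; width 1.

Vertex coverage: the bags together contain {1, 2, 3, 4, 5}, the full vertex set. Edge coverage: each edge of G has both endpoints in at least one bag. Running intersection: for every vertex, the bags containing it form a connected subtree. All three properties hold, so this is a valid tree decomposition of width max|bag| − 1 = 1, and hence tw(G) ≤ 1.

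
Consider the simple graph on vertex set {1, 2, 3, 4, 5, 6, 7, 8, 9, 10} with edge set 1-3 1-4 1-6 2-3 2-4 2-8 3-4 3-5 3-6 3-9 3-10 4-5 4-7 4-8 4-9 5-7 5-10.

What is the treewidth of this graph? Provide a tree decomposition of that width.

Treewidth 2.
One such decomposition:
Bags: B1 = {1, 3, 4}  B2 = {3, 4, 5}  B3 = {2, 3, 4}  B4 = {3, 4, 9}  B5 = {4, 5, 7}  B6 = {3, 5, 10}  B7 = {2, 4, 8}  B8 = {1, 3, 6}
Tree: B1–B2, B2–B3, B2–B4, B2–B5, B2–B6, B3–B7, B1–B8

Every bag has size at most 3, so the width is 3 − 1 = 2 and tw(G) ≤ 2. Conversely, {2, 4, 8} is a clique of size 3, and the vertices of any clique must share a bag in every tree decomposition; so some bag has ≥ 3 vertices and tw(G) ≥ 2. Hence tw(G) = 2 exactly.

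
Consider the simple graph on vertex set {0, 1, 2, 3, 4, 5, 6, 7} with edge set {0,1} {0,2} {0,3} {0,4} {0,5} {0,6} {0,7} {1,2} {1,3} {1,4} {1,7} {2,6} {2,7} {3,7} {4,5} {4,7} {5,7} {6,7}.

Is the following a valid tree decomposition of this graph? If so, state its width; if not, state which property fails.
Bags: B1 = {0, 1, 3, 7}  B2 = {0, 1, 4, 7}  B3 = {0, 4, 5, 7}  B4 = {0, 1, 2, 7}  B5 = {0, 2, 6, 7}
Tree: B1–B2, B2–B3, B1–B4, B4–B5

Checking the three conditions: (i) the bags cover all of {0, 1, 2, 3, 4, 5, 6, 7}; (ii) for each edge, some bag contains both endpoints; (iii) the bags containing any fixed vertex form a subtree. All hold, so the decomposition is valid with width 4 − 1 = 3.

Yes; width 3.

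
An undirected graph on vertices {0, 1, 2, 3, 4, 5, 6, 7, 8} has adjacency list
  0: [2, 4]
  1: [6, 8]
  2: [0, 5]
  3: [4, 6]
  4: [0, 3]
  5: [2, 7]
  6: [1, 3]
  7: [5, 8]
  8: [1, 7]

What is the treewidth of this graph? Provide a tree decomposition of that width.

The largest bag has 3 vertices, giving width 2; this decomposition certifies tw(G) ≤ 2. Since 7–8–1–6–3–4–0–2–5–7 is a cycle in G, G is not acyclic. Forests are exactly the graphs of treewidth ≤ 1, so tw(G) ≥ 2. Hence tw(G) = 2 exactly.

Treewidth 2.
One optimal decomposition is:
Bags: B1 = {1, 7, 8}  B2 = {1, 6, 7}  B3 = {3, 6, 7}  B4 = {3, 4, 7}  B5 = {0, 4, 7}  B6 = {0, 2, 7}  B7 = {2, 5, 7}
Tree: B1–B2, B2–B3, B3–B4, B4–B5, B5–B6, B6–B7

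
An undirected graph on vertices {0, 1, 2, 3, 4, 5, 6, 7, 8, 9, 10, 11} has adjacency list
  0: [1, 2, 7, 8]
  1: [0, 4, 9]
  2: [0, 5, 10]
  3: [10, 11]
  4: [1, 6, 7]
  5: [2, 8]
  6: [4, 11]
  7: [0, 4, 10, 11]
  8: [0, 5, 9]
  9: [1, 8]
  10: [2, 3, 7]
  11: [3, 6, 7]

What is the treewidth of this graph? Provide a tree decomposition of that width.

Every bag has size at most 4, so the width is 4 − 1 = 3 and tw(G) ≤ 3. For the lower bound: the 4 vertex sets {5,8,9}, {1}, {0}, {2,4,7,10} are disjoint, each induces a connected subgraph, and every pair is joined by at least one edge of G. Contracting each set to a single vertex therefore yields K_{4} as a minor, and since treewidth is minor-monotone, tw(G) ≥ tw(K_{4}) = 3. The upper and lower bounds meet at 3, so that is the treewidth.

Treewidth 3.
One optimal decomposition is:
Bags: B1 = {1, 5, 8, 9}  B2 = {0, 1, 5, 8}  B3 = {0, 1, 2, 5}  B4 = {0, 1, 2, 4}  B5 = {0, 2, 4, 7}  B6 = {2, 4, 7, 10}  B7 = {4, 6, 7, 10}  B8 = {6, 7, 10, 11}  B9 = {3, 6, 10, 11}
Tree: B1–B2, B2–B3, B3–B4, B4–B5, B5–B6, B6–B7, B7–B8, B8–B9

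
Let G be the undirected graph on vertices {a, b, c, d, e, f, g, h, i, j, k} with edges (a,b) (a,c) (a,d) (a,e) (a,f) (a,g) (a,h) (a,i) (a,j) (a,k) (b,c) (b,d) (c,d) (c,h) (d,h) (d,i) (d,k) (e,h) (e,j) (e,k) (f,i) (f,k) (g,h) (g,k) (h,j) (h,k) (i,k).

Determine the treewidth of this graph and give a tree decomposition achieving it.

Each bag holds 4 vertices, so the decomposition has width 3, which upper-bounds the treewidth. Conversely, {a, e, h, j} is a clique of size 4, and the vertices of any clique must share a bag in every tree decomposition; so some bag has ≥ 4 vertices and tw(G) ≥ 3. Hence tw(G) = 3 exactly.

Treewidth 3.
One such decomposition:
Bags: B1 = {a, e, h, k}  B2 = {a, d, h, k}  B3 = {a, d, i, k}  B4 = {a, c, d, h}  B5 = {a, b, c, d}  B6 = {a, e, h, j}  B7 = {a, f, i, k}  B8 = {a, g, h, k}
Tree: B1–B2, B2–B3, B2–B4, B4–B5, B1–B6, B3–B7, B2–B8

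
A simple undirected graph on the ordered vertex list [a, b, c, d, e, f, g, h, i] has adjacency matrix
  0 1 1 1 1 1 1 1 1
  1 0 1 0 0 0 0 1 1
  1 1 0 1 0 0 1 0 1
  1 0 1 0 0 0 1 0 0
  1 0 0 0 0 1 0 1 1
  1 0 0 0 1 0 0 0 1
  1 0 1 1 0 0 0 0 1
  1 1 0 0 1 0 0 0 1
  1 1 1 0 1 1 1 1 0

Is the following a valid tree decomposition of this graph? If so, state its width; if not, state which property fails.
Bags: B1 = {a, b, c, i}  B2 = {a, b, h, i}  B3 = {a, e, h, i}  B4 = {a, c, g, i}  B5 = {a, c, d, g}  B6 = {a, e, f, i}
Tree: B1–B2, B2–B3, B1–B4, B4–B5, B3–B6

Vertex coverage: the bags together contain {a, b, c, d, e, f, g, h, i}, the full vertex set. Edge coverage: each edge of G has both endpoints in at least one bag. Running intersection: for every vertex, the bags containing it form a connected subtree. All three properties hold, so this is a valid tree decomposition of width max|bag| − 1 = 3, and hence tw(G) ≤ 3.

Yes; width 3.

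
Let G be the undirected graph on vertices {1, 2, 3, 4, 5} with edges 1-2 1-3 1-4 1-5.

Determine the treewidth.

A width-1 tree decomposition is:
Bags: B1 = {1, 2}  B2 = {1, 5}  B3 = {1, 3}  B4 = {1, 4}
Tree: B1–B2, B1–B3, B2–B4
Every bag has size at most 2, so the width is 2 − 1 = 1 and tw(G) ≤ 1. Any graph with an edge has treewidth ≥ 1, and G has the edge 2–1. The upper and lower bounds meet at 1, so that is the treewidth.

1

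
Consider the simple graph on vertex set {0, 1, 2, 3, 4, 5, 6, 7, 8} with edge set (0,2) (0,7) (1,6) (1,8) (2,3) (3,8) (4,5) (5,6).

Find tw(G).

A width-1 tree decomposition is:
Bags: B1 = {0, 7}  B2 = {0, 2}  B3 = {2, 3}  B4 = {3, 8}  B5 = {1, 8}  B6 = {1, 6}  B7 = {5, 6}  B8 = {4, 5}
Tree: B1–B2, B2–B3, B3–B4, B4–B5, B5–B6, B6–B7, B7–B8
Every bag has size at most 2, so the width is 2 − 1 = 1 and tw(G) ≤ 1. G has an edge, so its treewidth is at least 1. Therefore the treewidth is 1.

1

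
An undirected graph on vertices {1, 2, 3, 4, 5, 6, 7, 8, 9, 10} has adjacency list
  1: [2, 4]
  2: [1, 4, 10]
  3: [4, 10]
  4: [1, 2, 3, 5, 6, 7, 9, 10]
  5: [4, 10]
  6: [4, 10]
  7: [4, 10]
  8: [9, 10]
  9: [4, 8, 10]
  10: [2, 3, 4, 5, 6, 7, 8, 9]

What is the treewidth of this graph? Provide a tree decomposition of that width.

The largest bag has 3 vertices, giving width 2; this decomposition certifies tw(G) ≤ 2. For the lower bound, the 3 vertices {8, 9, 10} are pairwise adjacent, and any tree decomposition puts a clique entirely inside one bag — forcing width ≥ 2. Therefore the treewidth is 2.

Treewidth 2.
One such decomposition:
Bags: B1 = {2, 4, 10}  B2 = {1, 2, 4}  B3 = {4, 5, 10}  B4 = {4, 7, 10}  B5 = {3, 4, 10}  B6 = {4, 9, 10}  B7 = {4, 6, 10}  B8 = {8, 9, 10}
Tree: B1–B2, B1–B3, B1–B4, B4–B5, B4–B6, B4–B7, B6–B8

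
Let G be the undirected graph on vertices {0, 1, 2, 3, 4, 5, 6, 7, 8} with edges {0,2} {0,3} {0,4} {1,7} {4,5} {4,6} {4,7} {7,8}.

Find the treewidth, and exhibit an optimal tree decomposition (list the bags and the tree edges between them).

Each bag holds 2 vertices, so the decomposition has width 1, which upper-bounds the treewidth. Any graph with an edge has treewidth ≥ 1, and G has the edge 7–1. Therefore the treewidth is 1.

Treewidth 1.
One optimal decomposition is:
Bags: B1 = {1, 7}  B2 = {4, 7}  B3 = {0, 4}  B4 = {0, 2}  B5 = {4, 6}  B6 = {0, 3}  B7 = {7, 8}  B8 = {4, 5}
Tree: B1–B2, B2–B3, B3–B4, B2–B5, B4–B6, B1–B7, B3–B8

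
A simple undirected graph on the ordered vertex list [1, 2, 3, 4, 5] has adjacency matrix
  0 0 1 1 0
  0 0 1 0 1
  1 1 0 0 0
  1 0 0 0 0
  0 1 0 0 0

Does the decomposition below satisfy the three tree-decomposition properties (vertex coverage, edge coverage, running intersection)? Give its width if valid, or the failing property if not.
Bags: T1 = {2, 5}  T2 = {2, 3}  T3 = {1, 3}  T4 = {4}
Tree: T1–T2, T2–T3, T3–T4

A tree decomposition must satisfy three properties: every vertex lies in some bag; for every edge, both endpoints lie together in some bag; and for every vertex, the bags containing it form a connected subtree. Here edge (1,4) lies in no bag, so the decomposition is invalid.

No — edge (1,4) lies in no bag.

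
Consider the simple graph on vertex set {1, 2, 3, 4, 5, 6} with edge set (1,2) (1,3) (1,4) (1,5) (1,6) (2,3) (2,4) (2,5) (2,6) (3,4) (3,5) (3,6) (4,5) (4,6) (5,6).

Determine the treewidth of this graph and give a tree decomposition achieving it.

A single bag containing all 6 vertices is trivially a valid decomposition of width 5. Conversely, {1, 2, 3, 4, 5, 6} is a clique of size 6, and the vertices of any clique must share a bag in every tree decomposition; so some bag has ≥ 6 vertices and tw(G) ≥ 5. The upper and lower bounds meet at 5, so that is the treewidth.

Treewidth 5.
One such decomposition:
Bags: B1 = {1, 2, 3, 4, 5, 6}
Tree: (single bag)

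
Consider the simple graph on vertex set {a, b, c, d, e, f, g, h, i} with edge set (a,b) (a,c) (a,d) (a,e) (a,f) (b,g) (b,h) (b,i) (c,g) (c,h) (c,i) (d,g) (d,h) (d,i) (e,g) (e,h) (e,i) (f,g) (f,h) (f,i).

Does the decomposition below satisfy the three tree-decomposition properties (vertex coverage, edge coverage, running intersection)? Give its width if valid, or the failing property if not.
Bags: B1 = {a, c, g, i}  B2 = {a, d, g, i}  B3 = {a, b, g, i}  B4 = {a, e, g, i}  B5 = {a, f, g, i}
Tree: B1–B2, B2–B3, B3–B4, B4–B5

A tree decomposition must satisfy three properties: every vertex lies in some bag; for every edge, both endpoints lie together in some bag; and for every vertex, the bags containing it form a connected subtree. Here vertex h appears in no bag, so the decomposition is invalid.

No — vertex h appears in no bag.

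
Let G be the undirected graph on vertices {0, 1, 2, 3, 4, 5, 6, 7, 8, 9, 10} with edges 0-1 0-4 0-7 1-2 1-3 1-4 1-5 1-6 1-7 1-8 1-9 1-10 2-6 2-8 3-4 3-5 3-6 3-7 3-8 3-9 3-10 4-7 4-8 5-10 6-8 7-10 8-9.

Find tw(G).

A width-3 tree decomposition is:
Bags: B1 = {1, 3, 4, 8}  B2 = {1, 3, 4, 7}  B3 = {1, 3, 6, 8}  B4 = {1, 3, 8, 9}  B5 = {1, 3, 7, 10}  B6 = {0, 1, 4, 7}  B7 = {1, 2, 6, 8}  B8 = {1, 3, 5, 10}
Tree: B1–B2, B1–B3, B3–B4, B2–B5, B2–B6, B3–B7, B5–B8
Each bag holds 4 vertices, so the decomposition has width 3, which upper-bounds the treewidth. Conversely, {0, 1, 4, 7} is a clique of size 4, and the vertices of any clique must share a bag in every tree decomposition; so some bag has ≥ 4 vertices and tw(G) ≥ 3. The upper and lower bounds meet at 3, so that is the treewidth.

3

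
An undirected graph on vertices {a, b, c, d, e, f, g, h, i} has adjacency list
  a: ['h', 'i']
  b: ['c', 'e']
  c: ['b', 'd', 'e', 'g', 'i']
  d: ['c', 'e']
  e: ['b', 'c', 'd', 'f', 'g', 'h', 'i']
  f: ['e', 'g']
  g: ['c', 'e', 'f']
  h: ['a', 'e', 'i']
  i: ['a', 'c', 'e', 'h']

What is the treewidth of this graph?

A width-2 tree decomposition is:
Bags: B1 = {c, e, i}  B2 = {b, c, e}  B3 = {c, e, g}  B4 = {e, h, i}  B5 = {a, h, i}  B6 = {c, d, e}  B7 = {e, f, g}
Tree: B1–B2, B1–B3, B1–B4, B4–B5, B2–B6, B3–B7
Each bag holds 3 vertices, so the decomposition has width 2, which upper-bounds the treewidth. Conversely, {e, h, i} is a clique of size 3, and the vertices of any clique must share a bag in every tree decomposition; so some bag has ≥ 3 vertices and tw(G) ≥ 2. The upper and lower bounds meet at 2, so that is the treewidth.

2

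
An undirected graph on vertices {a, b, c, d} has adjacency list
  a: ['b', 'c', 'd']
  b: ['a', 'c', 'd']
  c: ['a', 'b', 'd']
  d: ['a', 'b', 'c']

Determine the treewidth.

3

A width-3 tree decomposition is:
Bags: B1 = {a, b, c, d}
Tree: (single bag)
A single bag containing all 4 vertices is trivially a valid decomposition of width 3. For the lower bound, the 4 vertices {a, b, c, d} are pairwise adjacent, and any tree decomposition puts a clique entirely inside one bag — forcing width ≥ 3. The upper and lower bounds meet at 3, so that is the treewidth.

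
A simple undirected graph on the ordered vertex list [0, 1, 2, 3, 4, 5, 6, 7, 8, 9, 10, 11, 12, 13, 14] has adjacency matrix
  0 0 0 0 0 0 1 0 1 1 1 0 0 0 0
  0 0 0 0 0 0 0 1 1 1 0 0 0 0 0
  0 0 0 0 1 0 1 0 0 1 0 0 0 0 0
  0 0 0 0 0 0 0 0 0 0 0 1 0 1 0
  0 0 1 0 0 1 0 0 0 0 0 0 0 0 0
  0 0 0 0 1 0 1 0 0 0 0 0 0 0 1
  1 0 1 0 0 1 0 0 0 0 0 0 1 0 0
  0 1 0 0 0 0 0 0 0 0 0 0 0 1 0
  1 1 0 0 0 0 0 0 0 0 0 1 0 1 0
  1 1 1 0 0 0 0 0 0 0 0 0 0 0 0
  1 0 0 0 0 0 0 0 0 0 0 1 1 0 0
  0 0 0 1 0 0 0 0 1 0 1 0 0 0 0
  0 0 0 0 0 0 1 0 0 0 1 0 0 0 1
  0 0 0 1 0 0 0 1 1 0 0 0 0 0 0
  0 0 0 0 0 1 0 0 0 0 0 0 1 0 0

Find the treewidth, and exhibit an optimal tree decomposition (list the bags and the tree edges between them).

Treewidth 3.
Bags: B1 = {1, 3, 7, 13}  B2 = {1, 3, 8, 13}  B3 = {1, 3, 8, 11}  B4 = {1, 8, 9, 11}  B5 = {0, 8, 9, 11}  B6 = {0, 9, 10, 11}  B7 = {0, 2, 9, 10}  B8 = {0, 2, 6, 10}  B9 = {2, 6, 10, 12}  B10 = {2, 4, 6, 12}  B11 = {4, 5, 6, 12}  B12 = {4, 5, 12, 14}
Tree: B1–B2, B2–B3, B3–B4, B4–B5, B5–B6, B6–B7, B7–B8, B8–B9, B9–B10, B10–B11, B11–B12

The largest bag has 4 vertices, giving width 3; this decomposition certifies tw(G) ≤ 3. For the lower bound: the 4 vertex sets {3,7,13}, {1}, {8}, {0,9,10,11} are disjoint, each induces a connected subgraph, and every pair is joined by at least one edge of G. Contracting each set to a single vertex therefore yields K_{4} as a minor, and since treewidth is minor-monotone, tw(G) ≥ tw(K_{4}) = 3. The upper and lower bounds meet at 3, so that is the treewidth.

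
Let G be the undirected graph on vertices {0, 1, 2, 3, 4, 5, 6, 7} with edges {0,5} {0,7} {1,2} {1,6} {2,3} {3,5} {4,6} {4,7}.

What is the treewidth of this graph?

2

A width-2 tree decomposition is:
Bags: B1 = {1, 2, 6}  B2 = {2, 4, 6}  B3 = {2, 4, 7}  B4 = {0, 2, 7}  B5 = {0, 2, 5}  B6 = {2, 3, 5}
Tree: B1–B2, B2–B3, B3–B4, B4–B5, B5–B6
The largest bag has 3 vertices, giving width 2; this decomposition certifies tw(G) ≤ 2. Since 2–1–6–4–7–0–5–3–2 is a cycle in G, G is not acyclic. Forests are exactly the graphs of treewidth ≤ 1, so tw(G) ≥ 2. Therefore the treewidth is 2.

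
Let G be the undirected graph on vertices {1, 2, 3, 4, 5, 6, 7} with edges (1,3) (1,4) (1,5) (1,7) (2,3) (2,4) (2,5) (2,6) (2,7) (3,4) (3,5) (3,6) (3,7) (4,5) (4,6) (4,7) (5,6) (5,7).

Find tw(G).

A width-4 tree decomposition is:
Bags: B1 = {2, 3, 4, 5, 7}  B2 = {2, 3, 4, 5, 6}  B3 = {1, 3, 4, 5, 7}
Tree: B1–B2, B1–B3
Each bag holds 5 vertices, so the decomposition has width 4, which upper-bounds the treewidth. For the lower bound, the 5 vertices {1, 3, 4, 5, 7} are pairwise adjacent, and any tree decomposition puts a clique entirely inside one bag — forcing width ≥ 4. Hence tw(G) = 4 exactly.

4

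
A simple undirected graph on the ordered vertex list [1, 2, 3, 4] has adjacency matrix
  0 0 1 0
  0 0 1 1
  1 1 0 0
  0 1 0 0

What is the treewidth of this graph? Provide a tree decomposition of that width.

Treewidth 1.
One optimal decomposition is:
Bags: B1 = {2, 4}  B2 = {2, 3}  B3 = {1, 3}
Tree: B1–B2, B2–B3

Each bag holds 2 vertices, so the decomposition has width 1, which upper-bounds the treewidth. G has an edge, so its treewidth is at least 1. The upper and lower bounds meet at 1, so that is the treewidth.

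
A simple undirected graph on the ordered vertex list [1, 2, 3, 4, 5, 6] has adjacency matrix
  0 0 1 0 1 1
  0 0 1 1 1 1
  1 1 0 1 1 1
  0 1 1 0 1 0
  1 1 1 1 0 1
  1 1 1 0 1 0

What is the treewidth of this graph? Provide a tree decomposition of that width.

Every bag has size at most 4, so the width is 4 − 1 = 3 and tw(G) ≤ 3. On the other hand G contains the 4-clique {1, 3, 5, 6}. A clique must lie in a single bag of any decomposition, so no decomposition can have width below 3. Combining the bounds, tw(G) = 3.

Treewidth 3.
Bags: B1 = {2, 3, 4, 5}  B2 = {2, 3, 5, 6}  B3 = {1, 3, 5, 6}
Tree: B1–B2, B2–B3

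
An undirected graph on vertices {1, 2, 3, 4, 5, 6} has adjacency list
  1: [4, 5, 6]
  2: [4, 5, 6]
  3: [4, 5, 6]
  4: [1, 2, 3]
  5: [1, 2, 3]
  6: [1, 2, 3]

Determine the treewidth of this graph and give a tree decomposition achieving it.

Treewidth 3.
One optimal decomposition is:
Bags: B1 = {3, 4, 5, 6}  B2 = {2, 4, 5, 6}  B3 = {1, 4, 5, 6}
Tree: B1–B2, B2–B3

Every bag has size at most 4, so the width is 4 − 1 = 3 and tw(G) ≤ 3. For the lower bound: the 4 vertex sets {3,6}, {2,4}, {5}, {1} are disjoint, each induces a connected subgraph, and every pair is joined by at least one edge of G. Contracting each set to a single vertex therefore yields K_{4} as a minor, and since treewidth is minor-monotone, tw(G) ≥ tw(K_{4}) = 3. Therefore the treewidth is 3.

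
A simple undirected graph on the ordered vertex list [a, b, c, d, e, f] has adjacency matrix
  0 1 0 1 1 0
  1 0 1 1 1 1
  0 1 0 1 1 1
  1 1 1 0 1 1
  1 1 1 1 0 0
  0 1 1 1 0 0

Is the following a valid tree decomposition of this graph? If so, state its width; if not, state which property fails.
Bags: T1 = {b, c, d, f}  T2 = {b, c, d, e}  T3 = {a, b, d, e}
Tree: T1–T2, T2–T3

Yes; width 3.

Checking the three conditions: (i) the bags cover all of {a, b, c, d, e, f}; (ii) for each edge, some bag contains both endpoints; (iii) the bags containing any fixed vertex form a subtree. All hold, so the decomposition is valid with width 4 − 1 = 3.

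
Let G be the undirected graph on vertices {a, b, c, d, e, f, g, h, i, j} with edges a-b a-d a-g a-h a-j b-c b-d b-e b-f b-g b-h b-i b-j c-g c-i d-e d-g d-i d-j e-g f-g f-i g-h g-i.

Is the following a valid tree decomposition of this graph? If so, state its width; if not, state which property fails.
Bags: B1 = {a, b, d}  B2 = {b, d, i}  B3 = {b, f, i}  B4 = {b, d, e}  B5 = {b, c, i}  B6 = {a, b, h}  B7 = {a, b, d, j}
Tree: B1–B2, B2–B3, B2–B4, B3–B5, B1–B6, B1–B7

No — vertex g appears in no bag.

A tree decomposition must satisfy three properties: every vertex lies in some bag; for every edge, both endpoints lie together in some bag; and for every vertex, the bags containing it form a connected subtree. Here vertex g appears in no bag, so the decomposition is invalid.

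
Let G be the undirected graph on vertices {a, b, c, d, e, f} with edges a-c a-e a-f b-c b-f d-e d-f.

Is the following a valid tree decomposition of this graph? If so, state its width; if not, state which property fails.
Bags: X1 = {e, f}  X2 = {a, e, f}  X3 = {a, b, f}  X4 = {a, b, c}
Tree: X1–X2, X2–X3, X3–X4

A tree decomposition must satisfy three properties: every vertex lies in some bag; for every edge, both endpoints lie together in some bag; and for every vertex, the bags containing it form a connected subtree. Here vertex d appears in no bag, so the decomposition is invalid.

No — vertex d appears in no bag.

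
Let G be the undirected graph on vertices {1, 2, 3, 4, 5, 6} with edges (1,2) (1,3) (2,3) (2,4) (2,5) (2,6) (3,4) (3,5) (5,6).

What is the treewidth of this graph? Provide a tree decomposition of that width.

The largest bag has 3 vertices, giving width 2; this decomposition certifies tw(G) ≤ 2. Conversely, {1, 2, 3} is a clique of size 3, and the vertices of any clique must share a bag in every tree decomposition; so some bag has ≥ 3 vertices and tw(G) ≥ 2. Hence tw(G) = 2 exactly.

Treewidth 2.
One such decomposition:
Bags: B1 = {2, 3, 5}  B2 = {2, 5, 6}  B3 = {2, 3, 4}  B4 = {1, 2, 3}
Tree: B1–B2, B1–B3, B3–B4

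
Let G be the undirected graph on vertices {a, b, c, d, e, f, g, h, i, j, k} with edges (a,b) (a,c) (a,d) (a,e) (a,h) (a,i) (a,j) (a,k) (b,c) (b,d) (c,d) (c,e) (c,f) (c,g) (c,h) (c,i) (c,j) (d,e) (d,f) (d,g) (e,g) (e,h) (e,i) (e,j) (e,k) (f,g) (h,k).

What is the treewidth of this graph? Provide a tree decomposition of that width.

Treewidth 3.
Bags: B1 = {a, c, d, e}  B2 = {c, d, e, g}  B3 = {c, d, f, g}  B4 = {a, c, e, j}  B5 = {a, c, e, i}  B6 = {a, b, c, d}  B7 = {a, c, e, h}  B8 = {a, e, h, k}
Tree: B1–B2, B2–B3, B1–B4, B1–B5, B1–B6, B1–B7, B7–B8

Each bag holds 4 vertices, so the decomposition has width 3, which upper-bounds the treewidth. On the other hand G contains the 4-clique {c, d, e, g}. A clique must lie in a single bag of any decomposition, so no decomposition can have width below 3. Hence tw(G) = 3 exactly.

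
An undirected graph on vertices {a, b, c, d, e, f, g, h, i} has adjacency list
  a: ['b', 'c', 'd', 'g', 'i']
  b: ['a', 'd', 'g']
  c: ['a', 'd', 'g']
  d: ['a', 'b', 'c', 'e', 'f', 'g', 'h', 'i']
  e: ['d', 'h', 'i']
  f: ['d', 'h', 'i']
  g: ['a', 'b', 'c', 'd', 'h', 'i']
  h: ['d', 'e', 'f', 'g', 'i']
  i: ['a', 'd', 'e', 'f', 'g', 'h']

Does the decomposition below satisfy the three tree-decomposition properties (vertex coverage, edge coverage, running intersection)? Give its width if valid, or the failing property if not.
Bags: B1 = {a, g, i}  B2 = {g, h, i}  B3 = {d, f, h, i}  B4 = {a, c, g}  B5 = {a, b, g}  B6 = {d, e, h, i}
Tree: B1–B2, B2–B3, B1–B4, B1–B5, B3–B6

A tree decomposition must satisfy three properties: every vertex lies in some bag; for every edge, both endpoints lie together in some bag; and for every vertex, the bags containing it form a connected subtree. Here edge (d,a) lies in no bag, so the decomposition is invalid.

No — edge (d,a) lies in no bag.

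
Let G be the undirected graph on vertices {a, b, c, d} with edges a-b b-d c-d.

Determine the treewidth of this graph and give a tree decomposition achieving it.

Treewidth 1.
One optimal decomposition is:
Bags: B1 = {c, d}  B2 = {b, d}  B3 = {a, b}
Tree: B1–B2, B2–B3

Every bag has size at most 2, so the width is 2 − 1 = 1 and tw(G) ≤ 1. Any graph with an edge has treewidth ≥ 1, and G has the edge c–d. Hence tw(G) = 1 exactly.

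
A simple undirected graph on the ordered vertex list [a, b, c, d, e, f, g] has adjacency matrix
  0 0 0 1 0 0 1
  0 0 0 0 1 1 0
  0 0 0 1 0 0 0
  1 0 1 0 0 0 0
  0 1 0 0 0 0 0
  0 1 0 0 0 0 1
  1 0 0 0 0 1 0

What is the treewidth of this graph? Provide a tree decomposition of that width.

Treewidth 1.
Bags: B1 = {b, e}  B2 = {b, f}  B3 = {f, g}  B4 = {a, g}  B5 = {a, d}  B6 = {c, d}
Tree: B1–B2, B2–B3, B3–B4, B4–B5, B5–B6

Each bag holds 2 vertices, so the decomposition has width 1, which upper-bounds the treewidth. G has an edge, so its treewidth is at least 1. The upper and lower bounds meet at 1, so that is the treewidth.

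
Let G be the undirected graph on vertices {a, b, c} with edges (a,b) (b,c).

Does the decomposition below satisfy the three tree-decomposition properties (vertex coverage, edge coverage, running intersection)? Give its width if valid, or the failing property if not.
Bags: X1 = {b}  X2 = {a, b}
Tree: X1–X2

No — vertex c appears in no bag.

A tree decomposition must satisfy three properties: every vertex lies in some bag; for every edge, both endpoints lie together in some bag; and for every vertex, the bags containing it form a connected subtree. Here vertex c appears in no bag, so the decomposition is invalid.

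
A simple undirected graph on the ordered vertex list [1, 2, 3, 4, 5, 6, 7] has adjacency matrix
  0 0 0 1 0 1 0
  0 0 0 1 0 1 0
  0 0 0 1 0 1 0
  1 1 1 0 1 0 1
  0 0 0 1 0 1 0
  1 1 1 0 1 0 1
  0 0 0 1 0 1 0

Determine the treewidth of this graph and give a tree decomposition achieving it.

The largest bag has 3 vertices, giving width 2; this decomposition certifies tw(G) ≤ 2. The edges 4–5–6–2–4 form a cycle, so G is not a tree and its treewidth is at least 2. Therefore the treewidth is 2.

Treewidth 2.
One such decomposition:
Bags: B1 = {4, 5, 6}  B2 = {2, 4, 6}  B3 = {3, 4, 6}  B4 = {4, 6, 7}  B5 = {1, 4, 6}
Tree: B1–B2, B2–B3, B3–B4, B4–B5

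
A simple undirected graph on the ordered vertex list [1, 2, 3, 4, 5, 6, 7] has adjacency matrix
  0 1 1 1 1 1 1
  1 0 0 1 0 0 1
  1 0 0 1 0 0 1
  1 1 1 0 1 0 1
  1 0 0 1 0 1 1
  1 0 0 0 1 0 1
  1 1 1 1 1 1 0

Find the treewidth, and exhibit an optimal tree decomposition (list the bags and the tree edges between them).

Every bag has size at most 4, so the width is 4 − 1 = 3 and tw(G) ≤ 3. For the lower bound, the 4 vertices {1, 2, 4, 7} are pairwise adjacent, and any tree decomposition puts a clique entirely inside one bag — forcing width ≥ 3. The upper and lower bounds meet at 3, so that is the treewidth.

Treewidth 3.
Bags: B1 = {1, 4, 5, 7}  B2 = {1, 5, 6, 7}  B3 = {1, 2, 4, 7}  B4 = {1, 3, 4, 7}
Tree: B1–B2, B1–B3, B3–B4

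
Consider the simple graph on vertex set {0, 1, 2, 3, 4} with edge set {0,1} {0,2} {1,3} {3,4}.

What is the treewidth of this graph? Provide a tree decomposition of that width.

Every bag has size at most 2, so the width is 2 − 1 = 1 and tw(G) ≤ 1. G has an edge, so its treewidth is at least 1. Combining the bounds, tw(G) = 1.

Treewidth 1.
One optimal decomposition is:
Bags: B1 = {0, 2}  B2 = {0, 1}  B3 = {1, 3}  B4 = {3, 4}
Tree: B1–B2, B2–B3, B3–B4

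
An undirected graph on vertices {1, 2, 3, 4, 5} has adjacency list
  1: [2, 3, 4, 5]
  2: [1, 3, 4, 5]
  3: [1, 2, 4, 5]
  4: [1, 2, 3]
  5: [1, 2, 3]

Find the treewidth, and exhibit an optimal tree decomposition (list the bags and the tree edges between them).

Each bag holds 4 vertices, so the decomposition has width 3, which upper-bounds the treewidth. On the other hand G contains the 4-clique {1, 2, 3, 4}. A clique must lie in a single bag of any decomposition, so no decomposition can have width below 3. Therefore the treewidth is 3.

Treewidth 3.
One such decomposition:
Bags: B1 = {1, 2, 3, 5}  B2 = {1, 2, 3, 4}
Tree: B1–B2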